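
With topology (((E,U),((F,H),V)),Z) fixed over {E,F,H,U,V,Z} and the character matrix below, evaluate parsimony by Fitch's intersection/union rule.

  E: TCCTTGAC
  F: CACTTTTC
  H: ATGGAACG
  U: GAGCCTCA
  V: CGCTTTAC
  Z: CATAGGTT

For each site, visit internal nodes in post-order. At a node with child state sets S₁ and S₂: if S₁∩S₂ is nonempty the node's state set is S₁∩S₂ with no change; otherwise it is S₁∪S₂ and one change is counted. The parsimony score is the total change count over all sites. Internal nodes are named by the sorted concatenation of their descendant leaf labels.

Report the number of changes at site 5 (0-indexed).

3

site 0, node EU: E={T} ∪ U={G} → {G,T} (+1)
site 0, node FH: F={C} ∪ H={A} → {A,C} (+1)
site 0, node FHV: FH={A,C} ∩ V={C} → {C} (+0)
site 0, node EFHUV: EU={G,T} ∪ FHV={C} → {C,G,T} (+1)
site 0, node EFHUVZ: EFHUV={C,G,T} ∩ Z={C} → {C} (+0)
site 1, node EU: E={C} ∪ U={A} → {A,C} (+1)
site 1, node FH: F={A} ∪ H={T} → {A,T} (+1)
site 1, node FHV: FH={A,T} ∪ V={G} → {A,G,T} (+1)
site 1, node EFHUV: EU={A,C} ∩ FHV={A,G,T} → {A} (+0)
site 1, node EFHUVZ: EFHUV={A} ∩ Z={A} → {A} (+0)
site 2, node EU: E={C} ∪ U={G} → {C,G} (+1)
site 2, node FH: F={C} ∪ H={G} → {C,G} (+1)
site 2, node FHV: FH={C,G} ∩ V={C} → {C} (+0)
site 2, node EFHUV: EU={C,G} ∩ FHV={C} → {C} (+0)
site 2, node EFHUVZ: EFHUV={C} ∪ Z={T} → {C,T} (+1)
site 3, node EU: E={T} ∪ U={C} → {C,T} (+1)
site 3, node FH: F={T} ∪ H={G} → {G,T} (+1)
site 3, node FHV: FH={G,T} ∩ V={T} → {T} (+0)
site 3, node EFHUV: EU={C,T} ∩ FHV={T} → {T} (+0)
site 3, node EFHUVZ: EFHUV={T} ∪ Z={A} → {A,T} (+1)
site 4, node EU: E={T} ∪ U={C} → {C,T} (+1)
site 4, node FH: F={T} ∪ H={A} → {A,T} (+1)
site 4, node FHV: FH={A,T} ∩ V={T} → {T} (+0)
site 4, node EFHUV: EU={C,T} ∩ FHV={T} → {T} (+0)
site 4, node EFHUVZ: EFHUV={T} ∪ Z={G} → {G,T} (+1)
site 5, node EU: E={G} ∪ U={T} → {G,T} (+1)
site 5, node FH: F={T} ∪ H={A} → {A,T} (+1)
site 5, node FHV: FH={A,T} ∩ V={T} → {T} (+0)
site 5, node EFHUV: EU={G,T} ∩ FHV={T} → {T} (+0)
site 5, node EFHUVZ: EFHUV={T} ∪ Z={G} → {G,T} (+1)
site 6, node EU: E={A} ∪ U={C} → {A,C} (+1)
site 6, node FH: F={T} ∪ H={C} → {C,T} (+1)
site 6, node FHV: FH={C,T} ∪ V={A} → {A,C,T} (+1)
site 6, node EFHUV: EU={A,C} ∩ FHV={A,C,T} → {A,C} (+0)
site 6, node EFHUVZ: EFHUV={A,C} ∪ Z={T} → {A,C,T} (+1)
site 7, node EU: E={C} ∪ U={A} → {A,C} (+1)
site 7, node FH: F={C} ∪ H={G} → {C,G} (+1)
site 7, node FHV: FH={C,G} ∩ V={C} → {C} (+0)
site 7, node EFHUV: EU={A,C} ∩ FHV={C} → {C} (+0)
site 7, node EFHUVZ: EFHUV={C} ∪ Z={T} → {C,T} (+1)
per-site changes: [3, 3, 3, 3, 3, 3, 4, 3]; total = 25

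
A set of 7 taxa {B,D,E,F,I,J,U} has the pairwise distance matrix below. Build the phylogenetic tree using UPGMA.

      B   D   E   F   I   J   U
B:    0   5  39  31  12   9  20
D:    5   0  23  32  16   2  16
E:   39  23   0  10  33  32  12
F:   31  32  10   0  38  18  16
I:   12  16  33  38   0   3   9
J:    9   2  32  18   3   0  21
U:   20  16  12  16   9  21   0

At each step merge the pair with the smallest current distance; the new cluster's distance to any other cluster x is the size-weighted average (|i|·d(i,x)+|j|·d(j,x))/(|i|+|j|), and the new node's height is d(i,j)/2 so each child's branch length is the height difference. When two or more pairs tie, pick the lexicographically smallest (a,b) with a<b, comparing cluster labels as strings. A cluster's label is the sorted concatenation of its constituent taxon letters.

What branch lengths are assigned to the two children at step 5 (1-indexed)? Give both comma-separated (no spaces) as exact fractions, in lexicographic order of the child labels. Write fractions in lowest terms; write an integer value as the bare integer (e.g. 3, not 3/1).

23/6,17/6

iteration 1: select D,J (d=2); attach at lengths (1, 1); label the merged cluster DJ
  updated: d(B,DJ)=7, d(DJ,E)=55/2, d(DJ,F)=25, d(DJ,I)=19/2, d(DJ,U)=37/2
iteration 2: select B,DJ (d=7); attach at lengths (7/2, 5/2); label the merged cluster BDJ
  updated: d(BDJ,E)=94/3, d(BDJ,F)=27, d(BDJ,I)=31/3, d(BDJ,U)=19
iteration 3: select I,U (d=9); attach at lengths (9/2, 9/2); label the merged cluster IU
  updated: d(BDJ,IU)=44/3, d(E,IU)=45/2, d(F,IU)=27
iteration 4: select E,F (d=10); attach at lengths (5, 5); label the merged cluster EF
  updated: d(BDJ,EF)=175/6, d(EF,IU)=99/4
iteration 5: select BDJ,IU (d=44/3); attach at lengths (23/6, 17/6); label the merged cluster BDIJU
  updated: d(BDIJU,EF)=137/5
iteration 6: select BDIJU,EF (d=137/5); attach at lengths (191/30, 87/10); label the merged cluster BDEFIJU
final tree: (((B:7/2,(D:1,J:1):5/2):23/6,(I:9/2,U:9/2):17/6):191/30,(E:5,F:5):87/10)
total length: 731/15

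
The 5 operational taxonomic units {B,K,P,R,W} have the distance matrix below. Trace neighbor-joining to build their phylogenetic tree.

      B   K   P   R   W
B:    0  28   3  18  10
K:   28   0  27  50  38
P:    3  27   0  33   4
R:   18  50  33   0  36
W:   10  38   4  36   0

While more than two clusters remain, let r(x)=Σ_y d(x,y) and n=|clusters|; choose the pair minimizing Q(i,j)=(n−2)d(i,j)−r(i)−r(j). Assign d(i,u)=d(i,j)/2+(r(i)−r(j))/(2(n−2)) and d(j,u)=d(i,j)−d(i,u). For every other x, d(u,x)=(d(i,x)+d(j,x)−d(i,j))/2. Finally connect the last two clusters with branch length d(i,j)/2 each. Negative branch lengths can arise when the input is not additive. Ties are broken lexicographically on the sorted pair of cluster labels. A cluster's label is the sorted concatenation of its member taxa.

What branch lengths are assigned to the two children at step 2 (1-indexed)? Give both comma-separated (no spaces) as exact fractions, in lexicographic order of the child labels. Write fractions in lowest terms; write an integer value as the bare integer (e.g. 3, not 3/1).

1. join P+W (d=4, Q=-143) ⇒ PW; edges |P|=-3/2, |W|=11/2
  updated: d(B,PW)=9/2, d(K,PW)=61/2, d(PW,R)=65/2
2. join B+R (d=18, Q=-115) ⇒ BR; edges |B|=-7/2, |R|=43/2
  updated: d(BR,K)=30, d(BR,PW)=19/2
3. join BR+K (d=30, Q=-70) ⇒ BKR; edges |BR|=9/2, |K|=51/2
  updated: d(BKR,PW)=5
4. join BKR+PW (d=5) ⇒ BKPRW; edges |BKR|=5/2, |PW|=5/2
final tree: (((B:-7/2,R:43/2):9/2,K:51/2):5/2,(P:-3/2,W:11/2):5/2)
total length: 57

-7/2,43/2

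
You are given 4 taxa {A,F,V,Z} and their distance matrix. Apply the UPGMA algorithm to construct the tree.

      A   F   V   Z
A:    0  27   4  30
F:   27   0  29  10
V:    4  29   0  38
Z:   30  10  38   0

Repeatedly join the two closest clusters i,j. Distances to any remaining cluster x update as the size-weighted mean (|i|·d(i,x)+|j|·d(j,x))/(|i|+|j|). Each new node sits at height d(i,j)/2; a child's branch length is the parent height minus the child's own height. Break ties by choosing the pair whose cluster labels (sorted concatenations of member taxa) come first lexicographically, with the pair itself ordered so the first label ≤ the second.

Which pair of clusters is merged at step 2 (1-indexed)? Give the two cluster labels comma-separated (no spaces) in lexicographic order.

F,Z

step 1: merge (A,V) at d=4; branch lengths A→2, V→2; new cluster AV
  updated: d(AV,F)=28, d(AV,Z)=34
step 2: merge (F,Z) at d=10; branch lengths F→5, Z→5; new cluster FZ
  updated: d(AV,FZ)=31
step 3: merge (AV,FZ) at d=31; branch lengths AV→27/2, FZ→21/2; new cluster AFVZ
final tree: ((A:2,V:2):27/2,(F:5,Z:5):21/2)
total length: 38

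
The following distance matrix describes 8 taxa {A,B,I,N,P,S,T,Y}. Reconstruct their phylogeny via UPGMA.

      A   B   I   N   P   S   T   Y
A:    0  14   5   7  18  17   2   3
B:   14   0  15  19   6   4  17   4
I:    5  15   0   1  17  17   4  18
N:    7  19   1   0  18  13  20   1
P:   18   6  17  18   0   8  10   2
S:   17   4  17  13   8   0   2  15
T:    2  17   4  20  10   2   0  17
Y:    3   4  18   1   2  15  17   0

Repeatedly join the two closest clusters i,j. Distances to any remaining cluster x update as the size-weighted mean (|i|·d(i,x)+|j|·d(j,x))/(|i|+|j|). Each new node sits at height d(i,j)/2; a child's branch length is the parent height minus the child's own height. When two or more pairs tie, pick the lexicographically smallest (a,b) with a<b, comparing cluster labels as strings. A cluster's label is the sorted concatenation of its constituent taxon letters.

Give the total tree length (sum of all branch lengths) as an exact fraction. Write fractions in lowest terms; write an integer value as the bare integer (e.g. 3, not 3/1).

213/8

step 1: merge (I,N) at d=1; branch lengths I→1/2, N→1/2; new cluster IN
  updated: d(A,IN)=6, d(B,IN)=17, d(IN,P)=35/2, d(IN,S)=15, d(IN,T)=12, d(IN,Y)=19/2
step 2: merge (A,T) at d=2; branch lengths A→1, T→1; new cluster AT
  updated: d(AT,B)=31/2, d(AT,IN)=9, d(AT,P)=14, d(AT,S)=19/2, d(AT,Y)=10
step 3: merge (P,Y) at d=2; branch lengths P→1, Y→1; new cluster PY
  updated: d(AT,PY)=12, d(B,PY)=5, d(IN,PY)=27/2, d(PY,S)=23/2
step 4: merge (B,S) at d=4; branch lengths B→2, S→2; new cluster BS
  updated: d(AT,BS)=25/2, d(BS,IN)=16, d(BS,PY)=33/4
step 5: merge (BS,PY) at d=33/4; branch lengths BS→17/8, PY→25/8; new cluster BPSY
  updated: d(AT,BPSY)=49/4, d(BPSY,IN)=59/4
step 6: merge (AT,IN) at d=9; branch lengths AT→7/2, IN→4; new cluster AINT
  updated: d(AINT,BPSY)=27/2
step 7: merge (AINT,BPSY) at d=27/2; branch lengths AINT→9/4, BPSY→21/8; new cluster ABINPSTY
final tree: (((A:1,T:1):7/2,(I:1/2,N:1/2):4):9/4,((B:2,S:2):17/8,(P:1,Y:1):25/8):21/8)
total length: 213/8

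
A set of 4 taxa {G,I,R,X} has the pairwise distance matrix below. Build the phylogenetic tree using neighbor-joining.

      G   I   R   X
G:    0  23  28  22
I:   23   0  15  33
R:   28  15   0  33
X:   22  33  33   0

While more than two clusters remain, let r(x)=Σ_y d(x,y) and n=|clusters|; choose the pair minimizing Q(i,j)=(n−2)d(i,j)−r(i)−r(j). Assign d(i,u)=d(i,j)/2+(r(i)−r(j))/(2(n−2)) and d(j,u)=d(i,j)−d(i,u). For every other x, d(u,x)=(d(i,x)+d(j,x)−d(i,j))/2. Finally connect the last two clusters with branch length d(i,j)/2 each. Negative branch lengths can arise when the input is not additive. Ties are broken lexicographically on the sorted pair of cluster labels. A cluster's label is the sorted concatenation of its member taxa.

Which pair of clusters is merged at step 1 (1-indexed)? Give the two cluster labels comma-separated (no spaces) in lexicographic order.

1. join G+X (d=22, Q=-117) ⇒ GX; edges |G|=29/4, |X|=59/4
  updated: d(GX,I)=17, d(GX,R)=39/2
2. join GX+I (d=17, Q=-103/2) ⇒ GIX; edges |GX|=43/4, |I|=25/4
  updated: d(GIX,R)=35/4
3. join GIX+R (d=35/4) ⇒ GIRX; edges |GIX|=35/8, |R|=35/8
final tree: (((G:29/4,X:59/4):43/4,I:25/4):35/8,R:35/8)
total length: 191/4

G,X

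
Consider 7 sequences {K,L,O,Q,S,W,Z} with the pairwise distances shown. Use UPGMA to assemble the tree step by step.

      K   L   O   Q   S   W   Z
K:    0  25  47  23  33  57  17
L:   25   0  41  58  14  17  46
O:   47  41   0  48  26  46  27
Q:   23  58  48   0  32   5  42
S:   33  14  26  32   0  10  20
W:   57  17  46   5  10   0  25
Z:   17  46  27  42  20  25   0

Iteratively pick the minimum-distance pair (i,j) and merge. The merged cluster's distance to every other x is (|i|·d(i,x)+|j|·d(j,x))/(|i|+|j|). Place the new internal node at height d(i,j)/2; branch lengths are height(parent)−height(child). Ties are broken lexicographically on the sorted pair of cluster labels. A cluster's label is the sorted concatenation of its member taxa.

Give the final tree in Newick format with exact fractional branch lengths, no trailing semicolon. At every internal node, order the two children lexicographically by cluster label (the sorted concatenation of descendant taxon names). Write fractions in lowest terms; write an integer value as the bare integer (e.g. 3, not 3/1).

(((K:17/2,Z:17/2):135/16,((L:7,S:7):61/8,(Q:5/2,W:5/2):97/8):37/16):127/48,O:235/12)

step 1: merge (Q,W) at d=5; branch lengths Q→5/2, W→5/2; new cluster QW
  updated: d(K,QW)=40, d(L,QW)=75/2, d(O,QW)=47, d(QW,S)=21, d(QW,Z)=67/2
step 2: merge (L,S) at d=14; branch lengths L→7, S→7; new cluster LS
  updated: d(K,LS)=29, d(LS,O)=67/2, d(LS,QW)=117/4, d(LS,Z)=33
step 3: merge (K,Z) at d=17; branch lengths K→17/2, Z→17/2; new cluster KZ
  updated: d(KZ,LS)=31, d(KZ,O)=37, d(KZ,QW)=147/4
step 4: merge (LS,QW) at d=117/4; branch lengths LS→61/8, QW→97/8; new cluster LQSW
  updated: d(KZ,LQSW)=271/8, d(LQSW,O)=161/4
step 5: merge (KZ,LQSW) at d=271/8; branch lengths KZ→135/16, LQSW→37/16; new cluster KLQSWZ
  updated: d(KLQSWZ,O)=235/6
step 6: merge (KLQSWZ,O) at d=235/6; branch lengths KLQSWZ→127/48, O→235/12; new cluster KLOQSWZ
final tree: (((K:17/2,Z:17/2):135/16,((L:7,S:7):61/8,(Q:5/2,W:5/2):97/8):37/16):127/48,O:235/12)
total length: 4259/48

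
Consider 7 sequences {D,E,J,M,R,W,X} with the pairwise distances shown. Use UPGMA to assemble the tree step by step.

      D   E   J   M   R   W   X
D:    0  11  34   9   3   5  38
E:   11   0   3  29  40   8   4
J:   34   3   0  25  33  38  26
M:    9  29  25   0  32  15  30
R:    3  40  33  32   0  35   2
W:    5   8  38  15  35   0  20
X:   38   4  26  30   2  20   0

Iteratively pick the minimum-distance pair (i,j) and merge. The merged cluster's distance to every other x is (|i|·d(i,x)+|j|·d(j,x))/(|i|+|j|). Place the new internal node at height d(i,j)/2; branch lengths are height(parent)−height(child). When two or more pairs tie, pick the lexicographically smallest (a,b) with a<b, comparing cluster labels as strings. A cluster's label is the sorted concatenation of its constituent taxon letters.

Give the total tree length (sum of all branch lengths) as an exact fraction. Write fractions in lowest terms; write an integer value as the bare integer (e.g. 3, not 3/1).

2951/60

step 1: merge (R,X) at d=2; branch lengths R→1, X→1; new cluster RX
  updated: d(D,RX)=41/2, d(E,RX)=22, d(J,RX)=59/2, d(M,RX)=31, d(RX,W)=55/2
step 2: merge (E,J) at d=3; branch lengths E→3/2, J→3/2; new cluster EJ
  updated: d(D,EJ)=45/2, d(EJ,M)=27, d(EJ,RX)=103/4, d(EJ,W)=23
step 3: merge (D,W) at d=5; branch lengths D→5/2, W→5/2; new cluster DW
  updated: d(DW,EJ)=91/4, d(DW,M)=12, d(DW,RX)=24
step 4: merge (DW,M) at d=12; branch lengths DW→7/2, M→6; new cluster DMW
  updated: d(DMW,EJ)=145/6, d(DMW,RX)=79/3
step 5: merge (DMW,EJ) at d=145/6; branch lengths DMW→73/12, EJ→127/12; new cluster DEJMW
  updated: d(DEJMW,RX)=261/10
step 6: merge (DEJMW,RX) at d=261/10; branch lengths DEJMW→29/30, RX→241/20; new cluster DEJMRWX
final tree: ((((D:5/2,W:5/2):7/2,M:6):73/12,(E:3/2,J:3/2):127/12):29/30,(R:1,X:1):241/20)
total length: 2951/60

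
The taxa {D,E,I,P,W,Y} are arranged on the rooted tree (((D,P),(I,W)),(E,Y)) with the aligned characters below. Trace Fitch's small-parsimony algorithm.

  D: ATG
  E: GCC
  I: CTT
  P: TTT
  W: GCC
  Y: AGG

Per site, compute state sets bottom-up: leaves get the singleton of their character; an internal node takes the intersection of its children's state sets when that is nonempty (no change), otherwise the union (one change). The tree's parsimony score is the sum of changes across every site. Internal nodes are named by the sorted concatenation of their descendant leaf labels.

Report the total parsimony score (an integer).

site 0, node DP: D={A} ∪ P={T} → {A,T} (+1)
site 0, node IW: I={C} ∪ W={G} → {C,G} (+1)
site 0, node DIPW: DP={A,T} ∪ IW={C,G} → {A,C,G,T} (+1)
site 0, node EY: E={G} ∪ Y={A} → {A,G} (+1)
site 0, node DEIPWY: DIPW={A,C,G,T} ∩ EY={A,G} → {A,G} (+0)
site 1, node DP: D={T} ∩ P={T} → {T} (+0)
site 1, node IW: I={T} ∪ W={C} → {C,T} (+1)
site 1, node DIPW: DP={T} ∩ IW={C,T} → {T} (+0)
site 1, node EY: E={C} ∪ Y={G} → {C,G} (+1)
site 1, node DEIPWY: DIPW={T} ∪ EY={C,G} → {C,G,T} (+1)
site 2, node DP: D={G} ∪ P={T} → {G,T} (+1)
site 2, node IW: I={T} ∪ W={C} → {C,T} (+1)
site 2, node DIPW: DP={G,T} ∩ IW={C,T} → {T} (+0)
site 2, node EY: E={C} ∪ Y={G} → {C,G} (+1)
site 2, node DEIPWY: DIPW={T} ∪ EY={C,G} → {C,G,T} (+1)
per-site changes: [4, 3, 4]; total = 11

11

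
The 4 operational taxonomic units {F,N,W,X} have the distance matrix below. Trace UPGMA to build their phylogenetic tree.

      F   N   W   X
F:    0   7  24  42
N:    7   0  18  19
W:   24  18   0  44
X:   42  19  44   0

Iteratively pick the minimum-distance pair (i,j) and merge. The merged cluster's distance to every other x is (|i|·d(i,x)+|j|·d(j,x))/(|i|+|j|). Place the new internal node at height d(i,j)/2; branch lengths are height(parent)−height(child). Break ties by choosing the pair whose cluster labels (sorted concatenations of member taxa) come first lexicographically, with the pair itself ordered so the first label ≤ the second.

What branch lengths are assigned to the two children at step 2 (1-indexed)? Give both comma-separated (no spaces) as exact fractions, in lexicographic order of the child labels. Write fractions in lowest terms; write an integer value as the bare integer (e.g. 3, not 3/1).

1. join F+N (d=7) ⇒ FN; edges |F|=7/2, |N|=7/2
  updated: d(FN,W)=21, d(FN,X)=61/2
2. join FN+W (d=21) ⇒ FNW; edges |FN|=7, |W|=21/2
  updated: d(FNW,X)=35
3. join FNW+X (d=35) ⇒ FNWX; edges |FNW|=7, |X|=35/2
final tree: (((F:7/2,N:7/2):7,W:21/2):7,X:35/2)
total length: 49

7,21/2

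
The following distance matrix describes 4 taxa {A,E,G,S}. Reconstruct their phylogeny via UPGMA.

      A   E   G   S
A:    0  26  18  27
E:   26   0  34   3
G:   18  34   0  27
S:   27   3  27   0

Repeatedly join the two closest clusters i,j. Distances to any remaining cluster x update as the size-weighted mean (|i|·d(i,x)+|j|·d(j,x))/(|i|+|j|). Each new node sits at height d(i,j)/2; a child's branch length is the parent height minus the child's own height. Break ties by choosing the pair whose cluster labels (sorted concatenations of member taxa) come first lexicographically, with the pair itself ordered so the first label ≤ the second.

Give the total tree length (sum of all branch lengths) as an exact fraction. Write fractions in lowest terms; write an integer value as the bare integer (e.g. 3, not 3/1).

39

step 1: merge (E,S) at d=3; branch lengths E→3/2, S→3/2; new cluster ES
  updated: d(A,ES)=53/2, d(ES,G)=61/2
step 2: merge (A,G) at d=18; branch lengths A→9, G→9; new cluster AG
  updated: d(AG,ES)=57/2
step 3: merge (AG,ES) at d=57/2; branch lengths AG→21/4, ES→51/4; new cluster AEGS
final tree: ((A:9,G:9):21/4,(E:3/2,S:3/2):51/4)
total length: 39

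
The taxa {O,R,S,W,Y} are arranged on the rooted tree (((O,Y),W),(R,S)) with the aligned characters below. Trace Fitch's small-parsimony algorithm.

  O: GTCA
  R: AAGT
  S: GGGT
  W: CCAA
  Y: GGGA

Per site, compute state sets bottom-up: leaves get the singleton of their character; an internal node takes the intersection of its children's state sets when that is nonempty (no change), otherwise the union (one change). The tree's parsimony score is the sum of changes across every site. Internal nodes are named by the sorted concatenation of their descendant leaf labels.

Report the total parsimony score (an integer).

[col 0] OY: children O:{G}, Y:{G} ∩→ {G}; cost 0
[col 0] OWY: children OY:{G}, W:{C} ∪→ {C,G}; cost 1
[col 0] RS: children R:{A}, S:{G} ∪→ {A,G}; cost 1
[col 0] ORSWY: children OWY:{C,G}, RS:{A,G} ∩→ {G}; cost 0
[col 1] OY: children O:{T}, Y:{G} ∪→ {G,T}; cost 1
[col 1] OWY: children OY:{G,T}, W:{C} ∪→ {C,G,T}; cost 1
[col 1] RS: children R:{A}, S:{G} ∪→ {A,G}; cost 1
[col 1] ORSWY: children OWY:{C,G,T}, RS:{A,G} ∩→ {G}; cost 0
[col 2] OY: children O:{C}, Y:{G} ∪→ {C,G}; cost 1
[col 2] OWY: children OY:{C,G}, W:{A} ∪→ {A,C,G}; cost 1
[col 2] RS: children R:{G}, S:{G} ∩→ {G}; cost 0
[col 2] ORSWY: children OWY:{A,C,G}, RS:{G} ∩→ {G}; cost 0
[col 3] OY: children O:{A}, Y:{A} ∩→ {A}; cost 0
[col 3] OWY: children OY:{A}, W:{A} ∩→ {A}; cost 0
[col 3] RS: children R:{T}, S:{T} ∩→ {T}; cost 0
[col 3] ORSWY: children OWY:{A}, RS:{T} ∪→ {A,T}; cost 1
per-site changes: [2, 3, 2, 1]; total = 8

8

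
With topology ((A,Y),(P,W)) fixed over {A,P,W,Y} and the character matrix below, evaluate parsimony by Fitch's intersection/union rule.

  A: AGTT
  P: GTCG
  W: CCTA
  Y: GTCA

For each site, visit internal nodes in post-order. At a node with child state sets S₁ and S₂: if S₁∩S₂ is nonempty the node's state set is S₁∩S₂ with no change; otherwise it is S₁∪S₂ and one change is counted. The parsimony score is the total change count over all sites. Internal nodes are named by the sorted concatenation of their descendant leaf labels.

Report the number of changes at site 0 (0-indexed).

site 0, node AY: A={A} ∪ Y={G} → {A,G} (+1)
site 0, node PW: P={G} ∪ W={C} → {C,G} (+1)
site 0, node APWY: AY={A,G} ∩ PW={C,G} → {G} (+0)
site 1, node AY: A={G} ∪ Y={T} → {G,T} (+1)
site 1, node PW: P={T} ∪ W={C} → {C,T} (+1)
site 1, node APWY: AY={G,T} ∩ PW={C,T} → {T} (+0)
site 2, node AY: A={T} ∪ Y={C} → {C,T} (+1)
site 2, node PW: P={C} ∪ W={T} → {C,T} (+1)
site 2, node APWY: AY={C,T} ∩ PW={C,T} → {C,T} (+0)
site 3, node AY: A={T} ∪ Y={A} → {A,T} (+1)
site 3, node PW: P={G} ∪ W={A} → {A,G} (+1)
site 3, node APWY: AY={A,T} ∩ PW={A,G} → {A} (+0)
per-site changes: [2, 2, 2, 2]; total = 8

2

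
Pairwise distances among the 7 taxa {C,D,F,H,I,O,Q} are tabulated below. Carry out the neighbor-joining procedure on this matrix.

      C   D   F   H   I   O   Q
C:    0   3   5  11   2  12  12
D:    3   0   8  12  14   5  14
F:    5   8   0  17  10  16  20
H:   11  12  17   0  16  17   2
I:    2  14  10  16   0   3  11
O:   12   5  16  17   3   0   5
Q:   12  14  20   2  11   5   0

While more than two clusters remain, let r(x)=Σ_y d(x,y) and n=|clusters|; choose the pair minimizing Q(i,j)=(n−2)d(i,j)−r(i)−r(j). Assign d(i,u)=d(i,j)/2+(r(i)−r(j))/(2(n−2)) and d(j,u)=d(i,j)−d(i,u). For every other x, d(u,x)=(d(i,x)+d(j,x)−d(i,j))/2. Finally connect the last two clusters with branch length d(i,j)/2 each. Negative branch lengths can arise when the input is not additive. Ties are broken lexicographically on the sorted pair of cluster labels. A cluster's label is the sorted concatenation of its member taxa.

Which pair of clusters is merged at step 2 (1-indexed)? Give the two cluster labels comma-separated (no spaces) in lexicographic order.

iteration 1: select H,Q (d=2, Q=-129); attach at lengths (21/10, -1/10); label the merged cluster HQ
  updated: d(C,HQ)=21/2, d(D,HQ)=12, d(F,HQ)=35/2, d(HQ,I)=25/2, d(HQ,O)=10
iteration 2: select I,O (d=3, Q=-151/2); attach at lengths (15/16, 33/16); label the merged cluster IO
  updated: d(C,IO)=11/2, d(D,IO)=8, d(F,IO)=23/2, d(HQ,IO)=39/4
iteration 3: select HQ,IO (d=39/4, Q=-221/4); attach at lengths (59/8, 19/8); label the merged cluster HIOQ
  updated: d(C,HIOQ)=25/8, d(D,HIOQ)=41/8, d(F,HIOQ)=77/8
iteration 4: select C,F (d=5, Q=-95/4); attach at lengths (-3/8, 43/8); label the merged cluster CF
  updated: d(CF,D)=3, d(CF,HIOQ)=31/8
iteration 5: select CF,D (d=3, Q=-12); attach at lengths (7/8, 17/8); label the merged cluster CDF
  updated: d(CDF,HIOQ)=3
iteration 6: select CDF,HIOQ (d=3); attach at lengths (3/2, 3/2); label the merged cluster CDFHIOQ
final tree: (((C:-3/8,F:43/8):7/8,D:17/8):3/2,((H:21/10,Q:-1/10):59/8,(I:15/16,O:33/16):19/8):3/2)
total length: 103/4

I,O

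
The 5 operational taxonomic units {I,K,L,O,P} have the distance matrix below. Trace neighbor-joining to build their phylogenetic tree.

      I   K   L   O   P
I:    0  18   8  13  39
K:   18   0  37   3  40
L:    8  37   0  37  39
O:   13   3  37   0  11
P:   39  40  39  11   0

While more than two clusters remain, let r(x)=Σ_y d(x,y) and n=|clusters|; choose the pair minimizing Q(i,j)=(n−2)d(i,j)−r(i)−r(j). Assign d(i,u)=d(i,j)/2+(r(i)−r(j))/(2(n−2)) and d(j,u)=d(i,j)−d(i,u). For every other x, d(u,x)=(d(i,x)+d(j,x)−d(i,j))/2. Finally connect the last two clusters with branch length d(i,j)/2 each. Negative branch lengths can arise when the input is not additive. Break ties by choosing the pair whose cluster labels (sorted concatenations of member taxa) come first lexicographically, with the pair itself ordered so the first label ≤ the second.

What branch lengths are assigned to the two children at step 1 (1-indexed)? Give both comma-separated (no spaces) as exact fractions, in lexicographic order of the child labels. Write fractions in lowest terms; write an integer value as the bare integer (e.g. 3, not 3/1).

-19/6,67/6

1. join I+L (d=8, Q=-175) ⇒ IL; edges |I|=-19/6, |L|=67/6
  updated: d(IL,K)=47/2, d(IL,O)=21, d(IL,P)=35
2. join IL+K (d=47/2, Q=-99) ⇒ IKL; edges |IL|=15, |K|=17/2
  updated: d(IKL,O)=1/4, d(IKL,P)=103/4
3. join IKL+O (d=1/4, Q=-37) ⇒ IKLO; edges |IKL|=15/2, |O|=-29/4
  updated: d(IKLO,P)=73/4
4. join IKLO+P (d=73/4) ⇒ IKLOP; edges |IKLO|=73/8, |P|=73/8
final tree: ((((I:-19/6,L:67/6):15,K:17/2):15/2,O:-29/4):73/8,P:73/8)
total length: 50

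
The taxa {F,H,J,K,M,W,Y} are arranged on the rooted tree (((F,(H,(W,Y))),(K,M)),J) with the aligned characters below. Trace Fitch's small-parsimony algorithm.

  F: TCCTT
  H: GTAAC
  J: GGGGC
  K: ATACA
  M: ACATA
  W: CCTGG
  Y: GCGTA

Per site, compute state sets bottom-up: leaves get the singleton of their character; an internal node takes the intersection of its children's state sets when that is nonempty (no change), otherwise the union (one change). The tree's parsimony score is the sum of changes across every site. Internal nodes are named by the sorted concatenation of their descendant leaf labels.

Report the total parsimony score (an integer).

WY@0: {C} ∪ {G} = {C,G} (union, +1)
HWY@0: {G} ∩ {C,G} = {G} (intersection, +0)
FHWY@0: {T} ∪ {G} = {G,T} (union, +1)
KM@0: {A} ∩ {A} = {A} (intersection, +0)
FHKMWY@0: {G,T} ∪ {A} = {A,G,T} (union, +1)
FHJKMWY@0: {A,G,T} ∩ {G} = {G} (intersection, +0)
WY@1: {C} ∩ {C} = {C} (intersection, +0)
HWY@1: {T} ∪ {C} = {C,T} (union, +1)
FHWY@1: {C} ∩ {C,T} = {C} (intersection, +0)
KM@1: {T} ∪ {C} = {C,T} (union, +1)
FHKMWY@1: {C} ∩ {C,T} = {C} (intersection, +0)
FHJKMWY@1: {C} ∪ {G} = {C,G} (union, +1)
WY@2: {T} ∪ {G} = {G,T} (union, +1)
HWY@2: {A} ∪ {G,T} = {A,G,T} (union, +1)
FHWY@2: {C} ∪ {A,G,T} = {A,C,G,T} (union, +1)
KM@2: {A} ∩ {A} = {A} (intersection, +0)
FHKMWY@2: {A,C,G,T} ∩ {A} = {A} (intersection, +0)
FHJKMWY@2: {A} ∪ {G} = {A,G} (union, +1)
WY@3: {G} ∪ {T} = {G,T} (union, +1)
HWY@3: {A} ∪ {G,T} = {A,G,T} (union, +1)
FHWY@3: {T} ∩ {A,G,T} = {T} (intersection, +0)
KM@3: {C} ∪ {T} = {C,T} (union, +1)
FHKMWY@3: {T} ∩ {C,T} = {T} (intersection, +0)
FHJKMWY@3: {T} ∪ {G} = {G,T} (union, +1)
WY@4: {G} ∪ {A} = {A,G} (union, +1)
HWY@4: {C} ∪ {A,G} = {A,C,G} (union, +1)
FHWY@4: {T} ∪ {A,C,G} = {A,C,G,T} (union, +1)
KM@4: {A} ∩ {A} = {A} (intersection, +0)
FHKMWY@4: {A,C,G,T} ∩ {A} = {A} (intersection, +0)
FHJKMWY@4: {A} ∪ {C} = {A,C} (union, +1)
per-site changes: [3, 3, 4, 4, 4]; total = 18

18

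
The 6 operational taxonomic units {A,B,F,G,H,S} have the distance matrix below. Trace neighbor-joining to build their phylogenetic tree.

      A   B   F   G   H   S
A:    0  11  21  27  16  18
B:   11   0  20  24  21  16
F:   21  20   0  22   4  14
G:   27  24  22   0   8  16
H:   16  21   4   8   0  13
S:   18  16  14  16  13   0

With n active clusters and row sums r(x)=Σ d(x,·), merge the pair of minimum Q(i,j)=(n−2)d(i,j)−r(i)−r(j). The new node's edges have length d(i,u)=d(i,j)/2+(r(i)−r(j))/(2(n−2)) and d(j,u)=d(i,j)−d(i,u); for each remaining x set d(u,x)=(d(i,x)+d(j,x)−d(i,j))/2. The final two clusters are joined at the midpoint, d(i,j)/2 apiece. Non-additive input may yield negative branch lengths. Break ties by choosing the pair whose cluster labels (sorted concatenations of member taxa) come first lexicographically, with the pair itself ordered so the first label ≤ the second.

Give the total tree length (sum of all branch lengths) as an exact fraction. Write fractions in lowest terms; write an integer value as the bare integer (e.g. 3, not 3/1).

1. join A+B (d=11, Q=-141) ⇒ AB; edges |A|=45/8, |B|=43/8
  updated: d(AB,F)=15, d(AB,G)=20, d(AB,H)=13, d(AB,S)=23/2
2. join F+H (d=4, Q=-81) ⇒ FH; edges |F|=29/6, |H|=-5/6
  updated: d(AB,FH)=12, d(FH,G)=13, d(FH,S)=23/2
3. join AB+S (d=23/2, Q=-119/2) ⇒ ABS; edges |AB|=55/8, |S|=37/8
  updated: d(ABS,FH)=6, d(ABS,G)=49/4
4. join ABS+FH (d=6, Q=-125/4) ⇒ ABFHS; edges |ABS|=21/8, |FH|=27/8
  updated: d(ABFHS,G)=77/8
5. join ABFHS+G (d=77/8) ⇒ ABFGHS; edges |ABFHS|=77/16, |G|=77/16
final tree: ((((A:45/8,B:43/8):55/8,S:37/8):21/8,(F:29/6,H:-5/6):27/8):77/16,G:77/16)
total length: 337/8

337/8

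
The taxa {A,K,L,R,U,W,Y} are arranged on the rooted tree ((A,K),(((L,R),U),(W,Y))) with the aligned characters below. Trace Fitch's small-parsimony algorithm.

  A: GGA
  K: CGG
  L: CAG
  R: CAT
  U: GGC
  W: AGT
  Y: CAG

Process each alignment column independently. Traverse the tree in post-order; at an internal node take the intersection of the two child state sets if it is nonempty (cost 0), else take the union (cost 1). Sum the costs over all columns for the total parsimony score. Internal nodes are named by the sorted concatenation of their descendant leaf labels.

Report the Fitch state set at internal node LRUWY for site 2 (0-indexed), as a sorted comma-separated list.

G,T

site 0, node AK: A={G} ∪ K={C} → {C,G} (+1)
site 0, node LR: L={C} ∩ R={C} → {C} (+0)
site 0, node LRU: LR={C} ∪ U={G} → {C,G} (+1)
site 0, node WY: W={A} ∪ Y={C} → {A,C} (+1)
site 0, node LRUWY: LRU={C,G} ∩ WY={A,C} → {C} (+0)
site 0, node AKLRUWY: AK={C,G} ∩ LRUWY={C} → {C} (+0)
site 1, node AK: A={G} ∩ K={G} → {G} (+0)
site 1, node LR: L={A} ∩ R={A} → {A} (+0)
site 1, node LRU: LR={A} ∪ U={G} → {A,G} (+1)
site 1, node WY: W={G} ∪ Y={A} → {A,G} (+1)
site 1, node LRUWY: LRU={A,G} ∩ WY={A,G} → {A,G} (+0)
site 1, node AKLRUWY: AK={G} ∩ LRUWY={A,G} → {G} (+0)
site 2, node AK: A={A} ∪ K={G} → {A,G} (+1)
site 2, node LR: L={G} ∪ R={T} → {G,T} (+1)
site 2, node LRU: LR={G,T} ∪ U={C} → {C,G,T} (+1)
site 2, node WY: W={T} ∪ Y={G} → {G,T} (+1)
site 2, node LRUWY: LRU={C,G,T} ∩ WY={G,T} → {G,T} (+0)
site 2, node AKLRUWY: AK={A,G} ∩ LRUWY={G,T} → {G} (+0)
per-site changes: [3, 2, 4]; total = 9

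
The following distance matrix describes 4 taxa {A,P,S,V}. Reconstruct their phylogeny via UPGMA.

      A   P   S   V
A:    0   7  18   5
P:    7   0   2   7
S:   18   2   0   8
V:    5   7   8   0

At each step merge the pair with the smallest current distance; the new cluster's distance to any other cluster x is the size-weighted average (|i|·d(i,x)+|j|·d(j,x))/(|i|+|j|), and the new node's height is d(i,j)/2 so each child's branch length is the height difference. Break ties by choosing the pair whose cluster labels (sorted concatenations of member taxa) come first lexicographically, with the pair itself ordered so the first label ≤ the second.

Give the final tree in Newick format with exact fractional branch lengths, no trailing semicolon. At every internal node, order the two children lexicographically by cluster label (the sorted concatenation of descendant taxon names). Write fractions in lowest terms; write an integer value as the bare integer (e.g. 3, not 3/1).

((A:5/2,V:5/2):5/2,(P:1,S:1):4)

1. join P+S (d=2) ⇒ PS; edges |P|=1, |S|=1
  updated: d(A,PS)=25/2, d(PS,V)=15/2
2. join A+V (d=5) ⇒ AV; edges |A|=5/2, |V|=5/2
  updated: d(AV,PS)=10
3. join AV+PS (d=10) ⇒ APSV; edges |AV|=5/2, |PS|=4
final tree: ((A:5/2,V:5/2):5/2,(P:1,S:1):4)
total length: 27/2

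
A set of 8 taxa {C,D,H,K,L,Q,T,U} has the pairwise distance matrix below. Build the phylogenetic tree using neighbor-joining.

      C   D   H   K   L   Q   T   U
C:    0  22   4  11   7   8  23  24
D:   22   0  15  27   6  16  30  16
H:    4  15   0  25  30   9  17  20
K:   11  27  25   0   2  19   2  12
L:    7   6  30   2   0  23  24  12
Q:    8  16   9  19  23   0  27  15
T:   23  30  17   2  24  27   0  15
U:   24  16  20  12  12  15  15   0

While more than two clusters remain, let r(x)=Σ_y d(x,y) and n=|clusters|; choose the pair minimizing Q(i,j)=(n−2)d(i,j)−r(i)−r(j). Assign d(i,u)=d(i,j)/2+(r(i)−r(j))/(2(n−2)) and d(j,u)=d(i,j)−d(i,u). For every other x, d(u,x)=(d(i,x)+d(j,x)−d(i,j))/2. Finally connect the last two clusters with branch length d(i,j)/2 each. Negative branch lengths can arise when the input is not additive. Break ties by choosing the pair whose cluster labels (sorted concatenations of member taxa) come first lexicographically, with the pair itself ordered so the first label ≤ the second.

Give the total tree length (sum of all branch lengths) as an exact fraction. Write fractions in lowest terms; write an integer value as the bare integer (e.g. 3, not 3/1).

step 1: merge (K,T) at d=2, Q=-224; branch lengths K→-7/3, T→13/3; new cluster KT
  updated: d(C,KT)=16, d(D,KT)=55/2, d(H,KT)=20, d(KT,L)=12, d(KT,Q)=22, d(KT,U)=25/2
step 2: merge (D,L) at d=6, Q=-325/2; branch lengths D→17/4, L→7/4; new cluster DL
  updated: d(C,DL)=23/2, d(DL,H)=39/2, d(DL,KT)=67/4, d(DL,Q)=33/2, d(DL,U)=11
step 3: merge (C,H) at d=4, Q=-120; branch lengths C→7/8, H→25/8; new cluster CH
  updated: d(CH,DL)=27/2, d(CH,KT)=16, d(CH,Q)=13/2, d(CH,U)=20
step 4: merge (CH,Q) at d=13/2, Q=-193/2; branch lengths CH→31/12, Q→47/12; new cluster CHQ
  updated: d(CHQ,DL)=47/4, d(CHQ,KT)=63/4, d(CHQ,U)=57/4
step 5: merge (CHQ,DL) at d=47/4, Q=-231/4; branch lengths CHQ→103/16, DL→85/16; new cluster CDHLQ
  updated: d(CDHLQ,KT)=83/8, d(CDHLQ,U)=27/4
step 6: merge (CDHLQ,KT) at d=83/8, Q=-237/8; branch lengths CDHLQ→37/16, KT→129/16; new cluster CDHKLQT
  updated: d(CDHKLQT,U)=71/16
step 7: merge (CDHKLQT,U) at d=71/16; branch lengths CDHKLQT→71/32, U→71/32; new cluster CDHKLQTU
final tree: (((((C:7/8,H:25/8):31/12,Q:47/12):103/16,(D:17/4,L:7/4):85/16):37/16,(K:-7/3,T:13/3):129/16):71/32,U:71/32)
total length: 721/16

721/16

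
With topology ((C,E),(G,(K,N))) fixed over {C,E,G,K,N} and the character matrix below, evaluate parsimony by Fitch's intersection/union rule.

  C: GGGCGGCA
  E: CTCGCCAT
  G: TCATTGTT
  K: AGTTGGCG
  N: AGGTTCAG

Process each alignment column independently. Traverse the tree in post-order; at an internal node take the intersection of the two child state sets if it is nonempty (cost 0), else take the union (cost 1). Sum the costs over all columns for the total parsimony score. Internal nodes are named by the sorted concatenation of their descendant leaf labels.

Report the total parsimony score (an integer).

[col 0] CE: children C:{G}, E:{C} ∪→ {C,G}; cost 1
[col 0] KN: children K:{A}, N:{A} ∩→ {A}; cost 0
[col 0] GKN: children G:{T}, KN:{A} ∪→ {A,T}; cost 1
[col 0] CEGKN: children CE:{C,G}, GKN:{A,T} ∪→ {A,C,G,T}; cost 1
[col 1] CE: children C:{G}, E:{T} ∪→ {G,T}; cost 1
[col 1] KN: children K:{G}, N:{G} ∩→ {G}; cost 0
[col 1] GKN: children G:{C}, KN:{G} ∪→ {C,G}; cost 1
[col 1] CEGKN: children CE:{G,T}, GKN:{C,G} ∩→ {G}; cost 0
[col 2] CE: children C:{G}, E:{C} ∪→ {C,G}; cost 1
[col 2] KN: children K:{T}, N:{G} ∪→ {G,T}; cost 1
[col 2] GKN: children G:{A}, KN:{G,T} ∪→ {A,G,T}; cost 1
[col 2] CEGKN: children CE:{C,G}, GKN:{A,G,T} ∩→ {G}; cost 0
[col 3] CE: children C:{C}, E:{G} ∪→ {C,G}; cost 1
[col 3] KN: children K:{T}, N:{T} ∩→ {T}; cost 0
[col 3] GKN: children G:{T}, KN:{T} ∩→ {T}; cost 0
[col 3] CEGKN: children CE:{C,G}, GKN:{T} ∪→ {C,G,T}; cost 1
[col 4] CE: children C:{G}, E:{C} ∪→ {C,G}; cost 1
[col 4] KN: children K:{G}, N:{T} ∪→ {G,T}; cost 1
[col 4] GKN: children G:{T}, KN:{G,T} ∩→ {T}; cost 0
[col 4] CEGKN: children CE:{C,G}, GKN:{T} ∪→ {C,G,T}; cost 1
[col 5] CE: children C:{G}, E:{C} ∪→ {C,G}; cost 1
[col 5] KN: children K:{G}, N:{C} ∪→ {C,G}; cost 1
[col 5] GKN: children G:{G}, KN:{C,G} ∩→ {G}; cost 0
[col 5] CEGKN: children CE:{C,G}, GKN:{G} ∩→ {G}; cost 0
[col 6] CE: children C:{C}, E:{A} ∪→ {A,C}; cost 1
[col 6] KN: children K:{C}, N:{A} ∪→ {A,C}; cost 1
[col 6] GKN: children G:{T}, KN:{A,C} ∪→ {A,C,T}; cost 1
[col 6] CEGKN: children CE:{A,C}, GKN:{A,C,T} ∩→ {A,C}; cost 0
[col 7] CE: children C:{A}, E:{T} ∪→ {A,T}; cost 1
[col 7] KN: children K:{G}, N:{G} ∩→ {G}; cost 0
[col 7] GKN: children G:{T}, KN:{G} ∪→ {G,T}; cost 1
[col 7] CEGKN: children CE:{A,T}, GKN:{G,T} ∩→ {T}; cost 0
per-site changes: [3, 2, 3, 2, 3, 2, 3, 2]; total = 20

20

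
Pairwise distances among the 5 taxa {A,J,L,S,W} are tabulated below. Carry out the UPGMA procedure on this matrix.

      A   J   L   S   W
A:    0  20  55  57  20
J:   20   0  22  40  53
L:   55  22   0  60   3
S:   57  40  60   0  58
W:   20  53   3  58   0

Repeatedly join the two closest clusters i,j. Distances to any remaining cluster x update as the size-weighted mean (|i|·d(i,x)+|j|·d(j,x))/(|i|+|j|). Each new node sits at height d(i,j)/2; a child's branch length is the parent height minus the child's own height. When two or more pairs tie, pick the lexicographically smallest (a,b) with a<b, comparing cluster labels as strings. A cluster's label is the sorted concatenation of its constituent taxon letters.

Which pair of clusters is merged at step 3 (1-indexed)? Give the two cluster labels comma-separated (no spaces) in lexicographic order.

AJ,LW

iteration 1: select L,W (d=3); attach at lengths (3/2, 3/2); label the merged cluster LW
  updated: d(A,LW)=75/2, d(J,LW)=75/2, d(LW,S)=59
iteration 2: select A,J (d=20); attach at lengths (10, 10); label the merged cluster AJ
  updated: d(AJ,LW)=75/2, d(AJ,S)=97/2
iteration 3: select AJ,LW (d=75/2); attach at lengths (35/4, 69/4); label the merged cluster AJLW
  updated: d(AJLW,S)=215/4
iteration 4: select AJLW,S (d=215/4); attach at lengths (65/8, 215/8); label the merged cluster AJLSW
final tree: (((A:10,J:10):35/4,(L:3/2,W:3/2):69/4):65/8,S:215/8)
total length: 84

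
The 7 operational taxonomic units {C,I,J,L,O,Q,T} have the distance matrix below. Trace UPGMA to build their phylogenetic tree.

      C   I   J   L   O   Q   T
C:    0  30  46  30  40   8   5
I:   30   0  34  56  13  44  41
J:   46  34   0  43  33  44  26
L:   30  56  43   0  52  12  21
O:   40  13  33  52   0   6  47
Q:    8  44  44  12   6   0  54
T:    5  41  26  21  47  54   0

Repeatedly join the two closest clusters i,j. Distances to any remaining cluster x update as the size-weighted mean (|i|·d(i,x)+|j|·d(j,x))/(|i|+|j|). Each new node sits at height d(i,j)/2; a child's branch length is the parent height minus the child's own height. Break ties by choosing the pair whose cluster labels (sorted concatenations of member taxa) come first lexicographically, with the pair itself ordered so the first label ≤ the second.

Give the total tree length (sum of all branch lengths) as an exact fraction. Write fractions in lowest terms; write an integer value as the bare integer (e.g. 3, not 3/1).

1067/12

step 1: merge (C,T) at d=5; branch lengths C→5/2, T→5/2; new cluster CT
  updated: d(CT,I)=71/2, d(CT,J)=36, d(CT,L)=51/2, d(CT,O)=87/2, d(CT,Q)=31
step 2: merge (O,Q) at d=6; branch lengths O→3, Q→3; new cluster OQ
  updated: d(CT,OQ)=149/4, d(I,OQ)=57/2, d(J,OQ)=77/2, d(L,OQ)=32
step 3: merge (CT,L) at d=51/2; branch lengths CT→41/4, L→51/4; new cluster CLT
  updated: d(CLT,I)=127/3, d(CLT,J)=115/3, d(CLT,OQ)=71/2
step 4: merge (I,OQ) at d=57/2; branch lengths I→57/4, OQ→45/4; new cluster IOQ
  updated: d(CLT,IOQ)=340/9, d(IOQ,J)=37
step 5: merge (IOQ,J) at d=37; branch lengths IOQ→17/4, J→37/2; new cluster IJOQ
  updated: d(CLT,IJOQ)=455/12
step 6: merge (CLT,IJOQ) at d=455/12; branch lengths CLT→149/24, IJOQ→11/24; new cluster CIJLOQT
final tree: (((C:5/2,T:5/2):41/4,L:51/4):149/24,((I:57/4,(O:3,Q:3):45/4):17/4,J:37/2):11/24)
total length: 1067/12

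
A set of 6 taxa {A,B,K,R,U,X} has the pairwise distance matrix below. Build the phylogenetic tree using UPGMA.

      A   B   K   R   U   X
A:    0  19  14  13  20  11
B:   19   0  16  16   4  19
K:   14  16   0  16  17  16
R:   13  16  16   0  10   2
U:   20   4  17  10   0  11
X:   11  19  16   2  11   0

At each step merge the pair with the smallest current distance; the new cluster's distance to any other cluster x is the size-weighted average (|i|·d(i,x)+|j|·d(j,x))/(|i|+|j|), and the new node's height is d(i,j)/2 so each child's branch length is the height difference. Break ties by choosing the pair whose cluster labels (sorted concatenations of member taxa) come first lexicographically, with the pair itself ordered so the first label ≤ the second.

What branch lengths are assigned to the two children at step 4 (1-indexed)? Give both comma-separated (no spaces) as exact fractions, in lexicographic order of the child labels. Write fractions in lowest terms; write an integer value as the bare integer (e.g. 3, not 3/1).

5/3,23/3

1. join R+X (d=2) ⇒ RX; edges |R|=1, |X|=1
  updated: d(A,RX)=12, d(B,RX)=35/2, d(K,RX)=16, d(RX,U)=21/2
2. join B+U (d=4) ⇒ BU; edges |B|=2, |U|=2
  updated: d(A,BU)=39/2, d(BU,K)=33/2, d(BU,RX)=14
3. join A+RX (d=12) ⇒ ARX; edges |A|=6, |RX|=5
  updated: d(ARX,BU)=95/6, d(ARX,K)=46/3
4. join ARX+K (d=46/3) ⇒ AKRX; edges |ARX|=5/3, |K|=23/3
  updated: d(AKRX,BU)=16
5. join AKRX+BU (d=16) ⇒ ABKRUX; edges |AKRX|=1/3, |BU|=6
final tree: (((A:6,(R:1,X:1):5):5/3,K:23/3):1/3,(B:2,U:2):6)
total length: 98/3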